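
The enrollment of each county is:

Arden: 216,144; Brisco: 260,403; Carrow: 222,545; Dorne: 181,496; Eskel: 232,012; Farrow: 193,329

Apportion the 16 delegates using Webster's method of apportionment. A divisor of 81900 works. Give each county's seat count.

Arden 3, Brisco 3, Carrow 3, Dorne 2, Eskel 3, Farrow 2

With modified divisor 81900: modified quotas Arden 2.639, Brisco 3.180, Carrow 2.717, Dorne 2.216, Eskel 2.833, Farrow 2.361.
Rounding to the nearest integer: Arden 3, Brisco 3, Carrow 3, Dorne 2, Eskel 3, Farrow 2 (total 16).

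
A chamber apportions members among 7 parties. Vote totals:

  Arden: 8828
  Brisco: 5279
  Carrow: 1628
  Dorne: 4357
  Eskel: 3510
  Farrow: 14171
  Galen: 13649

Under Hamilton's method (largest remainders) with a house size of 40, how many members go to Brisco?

Total 51422; standard divisor 51422/40 ≈ 1285.55.
Standard quotas: Arden 6.8671, Brisco 4.1064, Carrow 1.2664, Dorne 3.3892, Eskel 2.7303, Farrow 11.0233, Galen 10.6172.
Lower quotas: Arden 6, Brisco 4, Carrow 1, Dorne 3, Eskel 2, Farrow 11, Galen 10 (sum 37, leaving 3 seats).
Remainders in descending order: Arden 0.8671, Eskel 0.7303, Galen 0.6172, Dorne 0.3892, Carrow 0.2664, Brisco 0.1064, Farrow 0.0233.
Largest remainders: Arden, Eskel, Galen receive the extra seats.
Brisco receives 4.

4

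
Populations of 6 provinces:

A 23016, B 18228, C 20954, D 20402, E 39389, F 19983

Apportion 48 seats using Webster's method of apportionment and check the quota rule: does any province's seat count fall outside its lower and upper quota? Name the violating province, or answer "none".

Standard quotas: A 7.782, B 6.163, C 7.084, D 6.898, E 13.317, F 6.756.
Webster allocation: A 8, B 6, C 7, D 7, E 13, F 7.
Every allocation lies between the lower and upper quota.

none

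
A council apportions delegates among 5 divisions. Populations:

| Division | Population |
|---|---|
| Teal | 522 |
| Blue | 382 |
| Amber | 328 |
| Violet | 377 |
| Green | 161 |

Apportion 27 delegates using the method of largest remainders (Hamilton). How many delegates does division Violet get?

6

The standard divisor is 1770/27 ≈ 65.556.
Standard quotas: Teal 7.963, Blue 5.827, Amber 5.003, Violet 5.751, Green 2.456.
Lower quotas: Teal 7, Blue 5, Amber 5, Violet 5, Green 2 (sum 24, leaving 3 seats).
Remainders in descending order: Teal 0.963, Blue 0.827, Violet 0.751, Green 0.456, Amber 0.003.
The surplus seats go to Teal, Blue, Violet.
Violet receives 6.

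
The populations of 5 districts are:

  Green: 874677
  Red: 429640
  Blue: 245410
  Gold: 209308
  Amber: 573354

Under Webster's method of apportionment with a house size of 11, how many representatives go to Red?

Standard divisor 2332389/11 ≈ 212035.364; standard quotas: Green 4.125, Red 2.026, Blue 1.157, Gold 0.987, Amber 2.704.
Rounding to the nearest integer gives Green 4, Red 2, Blue 1, Gold 1, Amber 3 — total 11, matching the house size, so no adjustment is needed.
Red receives 2.

2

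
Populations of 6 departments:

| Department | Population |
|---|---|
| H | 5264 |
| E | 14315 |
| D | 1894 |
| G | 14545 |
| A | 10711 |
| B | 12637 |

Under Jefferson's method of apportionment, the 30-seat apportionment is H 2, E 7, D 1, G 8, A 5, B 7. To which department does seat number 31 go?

Priority for the next seat is population ÷ (current seats + 1).
Priorities: H 1754.667, E 1789.375, D 947.000, G 1616.111, A 1785.167, B 1579.625.
Highest priority: E.

E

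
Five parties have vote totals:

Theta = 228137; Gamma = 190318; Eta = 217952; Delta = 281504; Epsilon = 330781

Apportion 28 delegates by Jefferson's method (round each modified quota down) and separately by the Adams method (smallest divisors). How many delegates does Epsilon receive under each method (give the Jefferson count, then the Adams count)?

Jefferson: Theta 5, Gamma 4, Eta 5, Delta 6, Epsilon 8.
Adams: Theta 5, Gamma 5, Eta 5, Delta 6, Epsilon 7.
Epsilon gets 8 under Jefferson and 7 under Adams.

8 and 7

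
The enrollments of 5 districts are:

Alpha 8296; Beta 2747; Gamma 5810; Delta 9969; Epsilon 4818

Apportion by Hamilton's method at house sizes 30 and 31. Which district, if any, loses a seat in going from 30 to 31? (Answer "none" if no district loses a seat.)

Beta

At 30 seats: Alpha 8, Beta 3, Gamma 5, Delta 9, Epsilon 5.
At 31 seats: Alpha 8, Beta 2, Gamma 6, Delta 10, Epsilon 5.
Beta drops from 3 to 2.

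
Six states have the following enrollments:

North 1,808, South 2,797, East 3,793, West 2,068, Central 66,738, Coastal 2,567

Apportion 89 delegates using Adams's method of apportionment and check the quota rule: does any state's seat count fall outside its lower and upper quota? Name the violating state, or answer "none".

Central

Standard quotas: North 2.017, South 3.121, East 4.232, West 2.307, Central 74.459, Coastal 2.864.
Adams allocation: North 2, South 4, East 5, West 3, Central 72, Coastal 3.
Central has quota 74.459 (lower 74, upper 75) but receives 72 — outside the quota interval.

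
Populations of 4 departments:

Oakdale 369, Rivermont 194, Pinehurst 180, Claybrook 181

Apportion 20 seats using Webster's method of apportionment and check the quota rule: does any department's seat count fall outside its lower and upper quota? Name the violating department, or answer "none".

Standard quotas: Oakdale 7.987, Rivermont 4.199, Pinehurst 3.896, Claybrook 3.918.
Webster allocation: Oakdale 8, Rivermont 4, Pinehurst 4, Claybrook 4.
Every allocation lies between the lower and upper quota.

none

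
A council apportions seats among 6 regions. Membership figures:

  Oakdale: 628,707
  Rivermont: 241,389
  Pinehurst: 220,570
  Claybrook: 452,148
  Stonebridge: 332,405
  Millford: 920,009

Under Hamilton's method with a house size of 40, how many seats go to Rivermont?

Standard divisor: 2795228 ÷ 40 ≈ 69880.7.
Standard quotas: Oakdale 8.9969, Rivermont 3.4543, Pinehurst 3.1564, Claybrook 6.4703, Stonebridge 4.7567, Millford 13.1654.
Lower quotas: Oakdale 8, Rivermont 3, Pinehurst 3, Claybrook 6, Stonebridge 4, Millford 13 (sum 37, leaving 3 seats).
Remainders in descending order: Oakdale 0.9969, Stonebridge 0.7567, Claybrook 0.4703, Rivermont 0.4543, Millford 0.1654, Pinehurst 0.1564.
Largest remainders: Oakdale, Stonebridge, Claybrook receive the extra seats.
Rivermont receives 3.

3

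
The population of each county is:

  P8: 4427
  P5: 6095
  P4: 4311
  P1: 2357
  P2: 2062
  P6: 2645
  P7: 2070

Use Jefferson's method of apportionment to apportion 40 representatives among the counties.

P8 8, P5 11, P4 7, P1 4, P2 3, P6 4, P7 3

Standard divisor 23967/40 ≈ 599.175; standard quotas: P8 7.388, P5 10.172, P4 7.195, P1 3.934, P2 3.441, P6 4.414, P7 3.455.
Rounding down gives 7, 10, 7, 3, 3, 4, 3 = 37 seats, so the divisor must be adjusted.
With modified divisor 550: modified quotas P8 8.049, P5 11.082, P4 7.838, P1 4.285, P2 3.749, P6 4.809, P7 3.764.
Rounding down: P8 8, P5 11, P4 7, P1 4, P2 3, P6 4, P7 3 (total 40).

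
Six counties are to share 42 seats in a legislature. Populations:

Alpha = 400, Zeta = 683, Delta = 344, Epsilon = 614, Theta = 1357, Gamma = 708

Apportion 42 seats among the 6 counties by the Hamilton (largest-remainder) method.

Alpha 4, Zeta 7, Delta 4, Epsilon 6, Theta 14, Gamma 7

Standard divisor: 4106 ÷ 42 ≈ 97.762.
Standard quotas: Alpha 4.092, Zeta 6.986, Delta 3.519, Epsilon 6.281, Theta 13.881, Gamma 7.242.
Lower quotas: Alpha 4, Zeta 6, Delta 3, Epsilon 6, Theta 13, Gamma 7 (sum 39, leaving 3 seats).
Remainders in descending order: Zeta 0.986, Theta 0.881, Delta 0.519, Epsilon 0.281, Gamma 0.242, Alpha 0.092.
The surplus seats go to Zeta, Theta, Delta.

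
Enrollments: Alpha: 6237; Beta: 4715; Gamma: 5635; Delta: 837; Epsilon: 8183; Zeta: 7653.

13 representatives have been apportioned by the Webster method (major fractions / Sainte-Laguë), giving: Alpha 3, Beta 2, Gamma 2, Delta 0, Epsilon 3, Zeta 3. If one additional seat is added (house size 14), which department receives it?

Priority for the next seat is population ÷ (current seats + 0.5).
Priorities: Alpha 1782.000, Beta 1886.000, Gamma 2254.000, Delta 1674.000, Epsilon 2338.000, Zeta 2186.571.
Highest priority: Epsilon.

Epsilon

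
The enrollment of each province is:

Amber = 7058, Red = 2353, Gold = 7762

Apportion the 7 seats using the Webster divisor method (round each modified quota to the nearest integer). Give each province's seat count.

Standard divisor 17173/7 ≈ 2453.286; standard quotas: Amber 2.877, Red 0.959, Gold 3.164.
Rounding to the nearest integer gives Amber 3, Red 1, Gold 3 — total 7, matching the house size, so no adjustment is needed.

Amber 3, Red 1, Gold 3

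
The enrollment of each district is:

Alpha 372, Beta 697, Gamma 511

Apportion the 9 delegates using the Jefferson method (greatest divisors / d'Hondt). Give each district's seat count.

Standard divisor 1580/9 ≈ 175.556; standard quotas: Alpha 2.119, Beta 3.970, Gamma 2.911.
Rounding down gives 2, 3, 2 = 7 seats, so the divisor must be adjusted.
With modified divisor 150: modified quotas Alpha 2.480, Beta 4.647, Gamma 3.407.
Rounding down: Alpha 2, Beta 4, Gamma 3 (total 9).

Alpha=2, Beta=4, Gamma=3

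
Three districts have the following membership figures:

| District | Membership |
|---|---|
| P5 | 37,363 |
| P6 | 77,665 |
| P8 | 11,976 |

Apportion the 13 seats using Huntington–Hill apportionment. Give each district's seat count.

P5: 4; P6: 8; P8: 1

With divisor 9766: modified quotas P5 3.826, P6 7.953, P8 1.226.
Geometric-mean thresholds: P5 √(3·4)=3.464, P6 √(7·8)=7.483, P8 √(1·2)=1.414.
Each quota rounded against its threshold gives P5 4, P6 8, P8 1 (total 13).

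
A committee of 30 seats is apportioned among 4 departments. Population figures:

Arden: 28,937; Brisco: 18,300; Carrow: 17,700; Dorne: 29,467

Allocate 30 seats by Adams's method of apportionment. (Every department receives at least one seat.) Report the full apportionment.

Standard divisor 94404/30 ≈ 3146.8; standard quotas: Arden 9.196, Brisco 5.815, Carrow 5.625, Dorne 9.364.
Rounding up gives 10, 6, 6, 10 = 32 seats, so the divisor must be adjusted.
With modified divisor 3400: modified quotas Arden 8.511, Brisco 5.382, Carrow 5.206, Dorne 8.667.
Rounding up: Arden 9, Brisco 6, Carrow 6, Dorne 9 (total 30).

Arden 9, Brisco 6, Carrow 6, Dorne 9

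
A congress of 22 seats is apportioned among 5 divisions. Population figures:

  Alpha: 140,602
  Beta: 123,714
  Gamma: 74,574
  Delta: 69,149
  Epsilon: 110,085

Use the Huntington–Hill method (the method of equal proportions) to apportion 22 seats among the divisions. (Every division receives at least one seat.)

With divisor 23601: modified quotas Alpha 5.957, Beta 5.242, Gamma 3.160, Delta 2.930, Epsilon 4.664.
Geometric-mean thresholds: Alpha √(5·6)=5.477, Beta √(5·6)=5.477, Gamma √(3·4)=3.464, Delta √(2·3)=2.449, Epsilon √(4·5)=4.472.
Each quota rounded against its threshold gives Alpha 6, Beta 5, Gamma 3, Delta 3, Epsilon 5 (total 22).

Alpha 6, Beta 5, Gamma 3, Delta 3, Epsilon 5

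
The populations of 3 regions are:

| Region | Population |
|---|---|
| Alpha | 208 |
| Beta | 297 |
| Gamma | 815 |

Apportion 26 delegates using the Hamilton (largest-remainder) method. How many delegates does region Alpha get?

4

The standard divisor is 1320/26 ≈ 50.769.
Standard quotas: Alpha 4.097, Beta 5.850, Gamma 16.053.
Lower quotas: Alpha 4, Beta 5, Gamma 16 (sum 25, leaving 1 seat).
Remainders in descending order: Beta 0.850, Alpha 0.097, Gamma 0.053.
The surplus seat goes to Beta.
Alpha receives 4.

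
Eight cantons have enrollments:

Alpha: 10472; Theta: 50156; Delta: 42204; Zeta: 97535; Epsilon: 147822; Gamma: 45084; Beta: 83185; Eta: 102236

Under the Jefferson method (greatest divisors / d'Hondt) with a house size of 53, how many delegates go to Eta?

9

Standard divisor 578694/53 ≈ 10918.755; standard quotas: Alpha 0.959, Theta 4.594, Delta 3.865, Zeta 8.933, Epsilon 13.538, Gamma 4.129, Beta 7.619, Eta 9.363.
Rounding down gives 0, 4, 3, 8, 13, 4, 7, 9 = 48 seats, so the divisor must be adjusted.
With modified divisor 10258.5: modified quotas Alpha 1.021, Theta 4.889, Delta 4.114, Zeta 9.508, Epsilon 14.410, Gamma 4.395, Beta 8.109, Eta 9.966.
Rounding down: Alpha 1, Theta 4, Delta 4, Zeta 9, Epsilon 14, Gamma 4, Beta 8, Eta 9 (total 53).
Eta receives 9.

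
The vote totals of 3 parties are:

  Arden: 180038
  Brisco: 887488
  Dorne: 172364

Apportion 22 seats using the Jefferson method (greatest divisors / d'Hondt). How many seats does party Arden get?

Standard divisor 1239890/22 ≈ 56358.636; standard quotas: Arden 3.195, Brisco 15.747, Dorne 3.058.
Rounding down gives 3, 15, 3 = 21 seats, so the divisor must be adjusted.
With modified divisor 53800: modified quotas Arden 3.346, Brisco 16.496, Dorne 3.204.
Rounding down: Arden 3, Brisco 16, Dorne 3 (total 22).
Arden receives 3.

3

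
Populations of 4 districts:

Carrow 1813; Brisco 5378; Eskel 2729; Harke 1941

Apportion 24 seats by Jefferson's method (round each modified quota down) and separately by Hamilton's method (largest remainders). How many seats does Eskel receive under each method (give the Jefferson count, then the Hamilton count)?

Jefferson: Carrow 3, Brisco 11, Eskel 6, Harke 4.
Hamilton: Carrow 4, Brisco 11, Eskel 5, Harke 4.
Eskel gets 6 under Jefferson and 5 under Hamilton.

6 and 5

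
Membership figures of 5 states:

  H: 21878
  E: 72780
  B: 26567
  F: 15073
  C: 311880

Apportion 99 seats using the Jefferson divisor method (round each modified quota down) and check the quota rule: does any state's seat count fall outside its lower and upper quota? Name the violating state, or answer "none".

C

Standard quotas: H 4.833, E 16.077, B 5.869, F 3.330, C 68.893.
Jefferson allocation: H 4, E 16, B 6, F 3, C 70.
C has quota 68.893 (lower 68, upper 69) but receives 70 — outside the quota interval.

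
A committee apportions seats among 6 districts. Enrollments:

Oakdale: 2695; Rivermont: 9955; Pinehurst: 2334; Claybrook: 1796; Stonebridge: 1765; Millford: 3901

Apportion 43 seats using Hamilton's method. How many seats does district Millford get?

The standard divisor is 22446/43 = 522.
Standard quotas: Oakdale 5.1628, Rivermont 19.0709, Pinehurst 4.4713, Claybrook 3.4406, Stonebridge 3.3812, Millford 7.4732.
Lower quotas: Oakdale 5, Rivermont 19, Pinehurst 4, Claybrook 3, Stonebridge 3, Millford 7 (sum 41, leaving 2 seats).
Remainders in descending order: Millford 0.4732, Pinehurst 0.4713, Claybrook 0.4406, Stonebridge 0.3812, Oakdale 0.1628, Rivermont 0.0709.
The surplus seats go to Millford, Pinehurst.
Millford receives 8.

8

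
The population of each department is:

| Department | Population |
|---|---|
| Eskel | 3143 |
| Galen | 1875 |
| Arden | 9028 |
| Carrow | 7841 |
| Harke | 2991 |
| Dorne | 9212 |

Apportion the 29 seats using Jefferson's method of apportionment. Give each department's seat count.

Standard divisor 34090/29 ≈ 1175.517; standard quotas: Eskel 2.674, Galen 1.595, Arden 7.680, Carrow 6.670, Harke 2.544, Dorne 7.837.
Rounding down gives 2, 1, 7, 6, 2, 7 = 25 seats, so the divisor must be adjusted.
With modified divisor 1040: modified quotas Eskel 3.022, Galen 1.803, Arden 8.681, Carrow 7.539, Harke 2.876, Dorne 8.858.
Rounding down: Eskel 3, Galen 1, Arden 8, Carrow 7, Harke 2, Dorne 8 (total 29).

Eskel: 3; Galen: 1; Arden: 8; Carrow: 7; Harke: 2; Dorne: 8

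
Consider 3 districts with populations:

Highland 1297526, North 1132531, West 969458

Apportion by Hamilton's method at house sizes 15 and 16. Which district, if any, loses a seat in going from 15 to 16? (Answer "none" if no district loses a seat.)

none

At 15 seats: Highland 6, North 5, West 4.
At 16 seats: Highland 6, North 5, West 5.
No district's allocation decreased.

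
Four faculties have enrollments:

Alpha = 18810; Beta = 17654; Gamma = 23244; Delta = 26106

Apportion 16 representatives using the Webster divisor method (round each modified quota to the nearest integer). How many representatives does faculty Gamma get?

Standard divisor 85814/16 ≈ 5363.375; standard quotas: Alpha 3.507, Beta 3.292, Gamma 4.334, Delta 4.867.
Rounding to the nearest integer gives Alpha 4, Beta 3, Gamma 4, Delta 5 — total 16, matching the house size, so no adjustment is needed.
Gamma receives 4.

4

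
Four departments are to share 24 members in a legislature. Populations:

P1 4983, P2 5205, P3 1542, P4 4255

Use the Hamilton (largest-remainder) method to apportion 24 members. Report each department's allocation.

Standard divisor: 15985 ÷ 24 ≈ 666.042.
Standard quotas: P1 7.4815, P2 7.8148, P3 2.3152, P4 6.3885.
Lower quotas: P1 7, P2 7, P3 2, P4 6 (sum 22, leaving 2 seats).
Remainders in descending order: P2 0.8148, P1 0.4815, P4 0.3885, P3 0.3152.
Largest remainders: P2, P1 receive the extra seats.

P1 8; P2 8; P3 2; P4 6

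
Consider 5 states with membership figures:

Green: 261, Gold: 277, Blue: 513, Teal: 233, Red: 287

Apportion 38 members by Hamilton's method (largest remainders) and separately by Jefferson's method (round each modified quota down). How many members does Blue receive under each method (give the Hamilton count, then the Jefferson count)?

12 and 13

Hamilton: Green 6, Gold 7, Blue 12, Teal 6, Red 7.
Jefferson: Green 6, Gold 7, Blue 13, Teal 5, Red 7.
Blue gets 12 under Hamilton and 13 under Jefferson.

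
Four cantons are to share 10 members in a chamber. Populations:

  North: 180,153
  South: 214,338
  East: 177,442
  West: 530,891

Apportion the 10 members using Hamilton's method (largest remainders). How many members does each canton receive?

North: 2, South: 2, East: 1, West: 5

The standard divisor is 1102824/10 ≈ 110282.4.
Standard quotas: North 1.6336, South 1.9435, East 1.6090, West 4.8139.
Lower quotas: North 1, South 1, East 1, West 4 (sum 7, leaving 3 seats).
Remainders in descending order: South 0.9435, West 0.8139, North 0.6336, East 0.6090.
Largest remainders: South, West, North receive the extra seats.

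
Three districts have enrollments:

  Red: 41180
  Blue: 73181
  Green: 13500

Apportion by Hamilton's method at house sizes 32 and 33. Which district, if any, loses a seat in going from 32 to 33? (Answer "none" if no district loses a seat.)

At 32 seats: Red 10, Blue 18, Green 4.
At 33 seats: Red 11, Blue 19, Green 3.
Green drops from 4 to 3.

Green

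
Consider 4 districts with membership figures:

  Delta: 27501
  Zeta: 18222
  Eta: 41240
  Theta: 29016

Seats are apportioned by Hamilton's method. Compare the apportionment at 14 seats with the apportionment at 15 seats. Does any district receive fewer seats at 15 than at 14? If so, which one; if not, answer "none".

At 14 seats: Delta 3, Zeta 2, Eta 5, Theta 4.
At 15 seats: Delta 4, Zeta 2, Eta 5, Theta 4.
No district's allocation decreased.

none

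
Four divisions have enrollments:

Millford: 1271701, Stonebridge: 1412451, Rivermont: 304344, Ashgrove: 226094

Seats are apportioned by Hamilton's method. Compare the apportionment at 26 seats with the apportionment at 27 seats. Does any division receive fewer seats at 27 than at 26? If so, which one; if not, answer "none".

Rivermont

At 26 seats: Millford 10, Stonebridge 11, Rivermont 3, Ashgrove 2.
At 27 seats: Millford 11, Stonebridge 12, Rivermont 2, Ashgrove 2.
Rivermont drops from 3 to 2.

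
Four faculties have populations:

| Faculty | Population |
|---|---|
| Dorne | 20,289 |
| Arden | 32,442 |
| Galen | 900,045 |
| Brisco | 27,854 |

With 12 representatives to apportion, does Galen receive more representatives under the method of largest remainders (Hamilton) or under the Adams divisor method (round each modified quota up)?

Hamilton: Dorne 0, Arden 1, Galen 11, Brisco 0.
Adams: Dorne 1, Arden 1, Galen 9, Brisco 1.
Galen gets 11 under Hamilton and 9 under Adams.

Hamilton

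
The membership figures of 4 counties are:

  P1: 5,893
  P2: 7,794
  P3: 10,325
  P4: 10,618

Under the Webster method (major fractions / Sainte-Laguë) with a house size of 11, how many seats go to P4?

3

Standard divisor 34630/11 ≈ 3148.182; standard quotas: P1 1.872, P2 2.476, P3 3.280, P4 3.373.
Rounding to the nearest integer gives 2, 2, 3, 3 = 10 seats, so the divisor must be adjusted.
With modified divisor 3080: modified quotas P1 1.913, P2 2.531, P3 3.352, P4 3.447.
Rounding to the nearest integer: P1 2, P2 3, P3 3, P4 3 (total 11).
P4 receives 3.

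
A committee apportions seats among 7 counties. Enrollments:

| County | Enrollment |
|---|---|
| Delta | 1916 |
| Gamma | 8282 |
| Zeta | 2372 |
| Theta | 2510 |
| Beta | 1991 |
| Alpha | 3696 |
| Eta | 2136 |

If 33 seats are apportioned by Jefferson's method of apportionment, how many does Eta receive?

Standard divisor 22903/33 ≈ 694.03; standard quotas: Delta 2.761, Gamma 11.933, Zeta 3.418, Theta 3.617, Beta 2.869, Alpha 5.325, Eta 3.078.
Rounding down gives 2, 11, 3, 3, 2, 5, 3 = 29 seats, so the divisor must be adjusted.
With modified divisor 632: modified quotas Delta 3.032, Gamma 13.104, Zeta 3.753, Theta 3.972, Beta 3.150, Alpha 5.848, Eta 3.380.
Rounding down: Delta 3, Gamma 13, Zeta 3, Theta 3, Beta 3, Alpha 5, Eta 3 (total 33).
Eta receives 3.

3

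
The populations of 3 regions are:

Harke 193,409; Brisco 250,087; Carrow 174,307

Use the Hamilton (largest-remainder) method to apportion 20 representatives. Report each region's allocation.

Standard divisor: 617803 ÷ 20 ≈ 30890.15.
Standard quotas: Harke 6.2612, Brisco 8.0960, Carrow 5.6428.
Lower quotas: Harke 6, Brisco 8, Carrow 5 (sum 19, leaving 1 seat).
Remainders in descending order: Carrow 0.6428, Harke 0.2612, Brisco 0.0960.
The surplus seat goes to Carrow.

Harke: 6, Brisco: 8, Carrow: 6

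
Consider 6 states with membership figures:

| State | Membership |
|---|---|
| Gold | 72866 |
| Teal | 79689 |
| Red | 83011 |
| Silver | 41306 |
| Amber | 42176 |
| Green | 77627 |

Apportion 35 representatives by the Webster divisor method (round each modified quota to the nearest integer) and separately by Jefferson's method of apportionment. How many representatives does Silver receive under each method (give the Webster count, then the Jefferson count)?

Webster: Gold 6, Teal 7, Red 7, Silver 4, Amber 4, Green 7.
Jefferson: Gold 7, Teal 7, Red 7, Silver 3, Amber 4, Green 7.
Silver gets 4 under Webster and 3 under Jefferson.

4 and 3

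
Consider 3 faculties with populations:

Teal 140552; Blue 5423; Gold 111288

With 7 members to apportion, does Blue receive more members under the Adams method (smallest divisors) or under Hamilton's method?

Adams: Teal 3, Blue 1, Gold 3.
Hamilton: Teal 4, Blue 0, Gold 3.
Blue gets 1 under Adams and 0 under Hamilton.

Adams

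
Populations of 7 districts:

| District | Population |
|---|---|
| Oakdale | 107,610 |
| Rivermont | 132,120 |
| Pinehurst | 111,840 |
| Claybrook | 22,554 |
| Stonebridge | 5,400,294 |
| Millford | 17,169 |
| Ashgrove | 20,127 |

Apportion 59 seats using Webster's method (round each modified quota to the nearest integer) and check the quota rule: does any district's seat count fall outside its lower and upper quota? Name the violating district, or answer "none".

Standard quotas: Oakdale 1.092, Rivermont 1.341, Pinehurst 1.135, Claybrook 0.229, Stonebridge 54.823, Millford 0.174, Ashgrove 0.204.
Webster allocation: Oakdale 1, Rivermont 1, Pinehurst 1, Claybrook 0, Stonebridge 56, Millford 0, Ashgrove 0.
Stonebridge has quota 54.823 (lower 54, upper 55) but receives 56 — outside the quota interval.

Stonebridge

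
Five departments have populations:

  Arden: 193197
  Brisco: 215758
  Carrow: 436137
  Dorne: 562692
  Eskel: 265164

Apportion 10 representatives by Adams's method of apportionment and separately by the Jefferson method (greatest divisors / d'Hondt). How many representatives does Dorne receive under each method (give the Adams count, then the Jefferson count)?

3 and 4

Adams: Arden 1, Brisco 1, Carrow 3, Dorne 3, Eskel 2.
Jefferson: Arden 1, Brisco 1, Carrow 3, Dorne 4, Eskel 1.
Dorne gets 3 under Adams and 4 under Jefferson.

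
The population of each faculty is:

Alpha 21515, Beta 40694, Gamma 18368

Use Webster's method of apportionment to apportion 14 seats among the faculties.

Alpha 4, Beta 7, Gamma 3

Standard divisor 80577/14 ≈ 5755.5; standard quotas: Alpha 3.738, Beta 7.070, Gamma 3.191.
Rounding to the nearest integer gives Alpha 4, Beta 7, Gamma 3 — total 14, matching the house size, so no adjustment is needed.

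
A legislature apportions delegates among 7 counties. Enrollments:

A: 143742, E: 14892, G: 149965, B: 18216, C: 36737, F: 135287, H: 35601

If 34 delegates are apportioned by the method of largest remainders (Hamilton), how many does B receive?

Standard divisor: 534440 ÷ 34 ≈ 15718.824.
Standard quotas: A 9.1446, E 0.9474, G 9.5405, B 1.1589, C 2.3371, F 8.6067, H 2.2649.
Lower quotas: A 9, E 0, G 9, B 1, C 2, F 8, H 2 (sum 31, leaving 3 seats).
Remainders in descending order: E 0.9474, F 0.6067, G 0.5405, C 0.3371, H 0.2649, B 0.1589, A 0.1446.
The surplus seats go to E, F, G.
B receives 1.

1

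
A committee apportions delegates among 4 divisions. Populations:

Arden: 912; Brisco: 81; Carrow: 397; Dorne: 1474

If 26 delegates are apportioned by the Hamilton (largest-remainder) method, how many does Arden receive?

8

The standard divisor is 2864/26 ≈ 110.154.
Standard quotas: Arden 8.279, Brisco 0.735, Carrow 3.604, Dorne 13.381.
Lower quotas: Arden 8, Brisco 0, Carrow 3, Dorne 13 (sum 24, leaving 2 seats).
Remainders in descending order: Brisco 0.735, Carrow 0.604, Dorne 0.381, Arden 0.279.
The surplus seats go to Brisco, Carrow.
Arden receives 8.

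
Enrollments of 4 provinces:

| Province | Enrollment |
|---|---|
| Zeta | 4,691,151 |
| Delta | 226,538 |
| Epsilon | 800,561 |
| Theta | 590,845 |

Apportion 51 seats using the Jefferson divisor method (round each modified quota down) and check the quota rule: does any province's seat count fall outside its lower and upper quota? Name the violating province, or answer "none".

Standard quotas: Zeta 37.921, Delta 1.831, Epsilon 6.471, Theta 4.776.
Jefferson allocation: Zeta 39, Delta 1, Epsilon 6, Theta 5.
Zeta has quota 37.921 (lower 37, upper 38) but receives 39 — outside the quota interval.

Zeta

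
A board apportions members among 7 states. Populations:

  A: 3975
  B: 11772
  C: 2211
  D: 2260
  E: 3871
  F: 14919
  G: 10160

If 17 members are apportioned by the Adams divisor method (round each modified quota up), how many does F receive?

Standard divisor 49168/17 ≈ 2892.235; standard quotas: A 1.374, B 4.070, C 0.764, D 0.781, E 1.338, F 5.158, G 3.513.
Rounding up gives 2, 5, 1, 1, 2, 6, 4 = 21 seats, so the divisor must be adjusted.
With modified divisor 3772.12: modified quotas A 1.054, B 3.121, C 0.586, D 0.599, E 1.026, F 3.955, G 2.693.
Rounding up: A 2, B 4, C 1, D 1, E 2, F 4, G 3 (total 17).
F receives 4.

4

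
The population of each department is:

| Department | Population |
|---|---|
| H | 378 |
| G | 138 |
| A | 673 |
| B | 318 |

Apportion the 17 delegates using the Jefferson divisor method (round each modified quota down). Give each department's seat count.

Standard divisor 1507/17 ≈ 88.647; standard quotas: H 4.264, G 1.557, A 7.592, B 3.587.
Rounding down gives 4, 1, 7, 3 = 15 seats, so the divisor must be adjusted.
With modified divisor 78: modified quotas H 4.846, G 1.769, A 8.628, B 4.077.
Rounding down: H 4, G 1, A 8, B 4 (total 17).

H: 4, G: 1, A: 8, B: 4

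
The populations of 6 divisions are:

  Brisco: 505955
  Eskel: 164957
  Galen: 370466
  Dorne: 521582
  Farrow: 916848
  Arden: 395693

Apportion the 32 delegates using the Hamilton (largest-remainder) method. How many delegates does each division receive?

Standard divisor: 2875501 ÷ 32 ≈ 89859.406.
Standard quotas: Brisco 5.6305, Eskel 1.8357, Galen 4.1227, Dorne 5.8044, Farrow 10.2031, Arden 4.4035.
Lower quotas: Brisco 5, Eskel 1, Galen 4, Dorne 5, Farrow 10, Arden 4 (sum 29, leaving 3 seats).
Remainders in descending order: Eskel 0.8357, Dorne 0.8044, Brisco 0.6305, Arden 0.4035, Farrow 0.2031, Galen 0.1227.
Largest remainders: Eskel, Dorne, Brisco receive the extra seats.

Brisco 6, Eskel 2, Galen 4, Dorne 6, Farrow 10, Arden 4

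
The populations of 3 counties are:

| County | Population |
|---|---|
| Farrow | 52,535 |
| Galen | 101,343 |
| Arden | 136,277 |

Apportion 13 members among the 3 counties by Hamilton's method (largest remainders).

Total 290155; standard divisor 290155/13 ≈ 22319.615.
Standard quotas: Farrow 2.3538, Galen 4.5405, Arden 6.1057.
Lower quotas: Farrow 2, Galen 4, Arden 6 (sum 12, leaving 1 seat).
Remainders in descending order: Galen 0.5405, Farrow 0.3538, Arden 0.1057.
Largest remainder: Galen receives the extra seat.

Farrow 2, Galen 5, Arden 6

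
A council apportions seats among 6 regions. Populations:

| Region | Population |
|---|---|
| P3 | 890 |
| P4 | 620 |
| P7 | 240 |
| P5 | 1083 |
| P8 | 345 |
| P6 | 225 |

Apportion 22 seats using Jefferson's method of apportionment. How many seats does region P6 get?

Standard divisor 3403/22 ≈ 154.682; standard quotas: P3 5.754, P4 4.008, P7 1.552, P5 7.001, P8 2.230, P6 1.455.
Rounding down gives 5, 4, 1, 7, 2, 1 = 20 seats, so the divisor must be adjusted.
With modified divisor 130: modified quotas P3 6.846, P4 4.769, P7 1.846, P5 8.331, P8 2.654, P6 1.731.
Rounding down: P3 6, P4 4, P7 1, P5 8, P8 2, P6 1 (total 22).
P6 receives 1.

1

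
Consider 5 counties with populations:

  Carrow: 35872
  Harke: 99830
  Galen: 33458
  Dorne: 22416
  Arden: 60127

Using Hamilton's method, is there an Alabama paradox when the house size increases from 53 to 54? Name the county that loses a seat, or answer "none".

none

At 53 seats: Carrow 7, Harke 21, Galen 7, Dorne 5, Arden 13.
At 54 seats: Carrow 8, Harke 21, Galen 7, Dorne 5, Arden 13.
No county's allocation decreased.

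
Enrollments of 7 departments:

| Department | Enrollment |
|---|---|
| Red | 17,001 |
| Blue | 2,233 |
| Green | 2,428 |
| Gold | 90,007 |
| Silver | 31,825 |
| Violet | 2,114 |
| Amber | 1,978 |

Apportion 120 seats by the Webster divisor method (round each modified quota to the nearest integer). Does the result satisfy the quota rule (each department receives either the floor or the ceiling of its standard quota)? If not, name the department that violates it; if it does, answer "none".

Standard quotas: Red 13.823, Blue 1.816, Green 1.974, Gold 73.183, Silver 25.876, Violet 1.719, Amber 1.608.
Webster allocation: Red 14, Blue 2, Green 2, Gold 72, Silver 26, Violet 2, Amber 2.
Gold has quota 73.183 (lower 73, upper 74) but receives 72 — outside the quota interval.

Gold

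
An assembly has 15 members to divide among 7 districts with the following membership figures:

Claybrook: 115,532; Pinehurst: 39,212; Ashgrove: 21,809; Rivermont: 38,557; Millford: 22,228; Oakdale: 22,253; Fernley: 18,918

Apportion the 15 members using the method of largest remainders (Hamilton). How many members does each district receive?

Total 278509; standard divisor 278509/15 ≈ 18567.267.
Standard quotas: Claybrook 6.2223, Pinehurst 2.1119, Ashgrove 1.1746, Rivermont 2.0766, Millford 1.1972, Oakdale 1.1985, Fernley 1.0189.
Lower quotas: Claybrook 6, Pinehurst 2, Ashgrove 1, Rivermont 2, Millford 1, Oakdale 1, Fernley 1 (sum 14, leaving 1 seat).
Remainders in descending order: Claybrook 0.2223, Oakdale 0.1985, Millford 0.1972, Ashgrove 0.1746, Pinehurst 0.1119, Rivermont 0.0766, Fernley 0.0189.
Largest remainder: Claybrook receives the extra seat.

Claybrook: 7; Pinehurst: 2; Ashgrove: 1; Rivermont: 2; Millford: 1; Oakdale: 1; Fernley: 1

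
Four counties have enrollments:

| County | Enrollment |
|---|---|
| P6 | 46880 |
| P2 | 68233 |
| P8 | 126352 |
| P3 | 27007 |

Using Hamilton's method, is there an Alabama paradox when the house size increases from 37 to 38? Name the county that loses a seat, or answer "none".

At 37 seats: P6 7, P2 9, P8 17, P3 4.
At 38 seats: P6 6, P2 10, P8 18, P3 4.
P6 drops from 7 to 6.

P6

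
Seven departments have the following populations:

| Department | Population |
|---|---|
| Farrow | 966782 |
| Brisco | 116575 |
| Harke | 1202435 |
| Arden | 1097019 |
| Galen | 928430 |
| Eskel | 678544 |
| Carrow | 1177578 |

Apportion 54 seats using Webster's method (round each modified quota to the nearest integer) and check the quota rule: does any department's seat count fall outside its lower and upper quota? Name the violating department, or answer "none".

none

Standard quotas: Farrow 8.465, Brisco 1.021, Harke 10.528, Arden 9.605, Galen 8.129, Eskel 5.941, Carrow 10.311.
Webster allocation: Farrow 8, Brisco 1, Harke 11, Arden 10, Galen 8, Eskel 6, Carrow 10.
Every allocation lies between the lower and upper quota.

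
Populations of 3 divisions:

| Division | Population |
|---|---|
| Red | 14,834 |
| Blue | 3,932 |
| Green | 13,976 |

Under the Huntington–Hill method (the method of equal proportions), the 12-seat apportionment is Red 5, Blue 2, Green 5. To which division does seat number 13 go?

Priority for the next seat is population ÷ (√(s·(s+1))).
Priorities: Red 2708.305, Blue 1605.232, Green 2551.657.
Highest priority: Red.

Red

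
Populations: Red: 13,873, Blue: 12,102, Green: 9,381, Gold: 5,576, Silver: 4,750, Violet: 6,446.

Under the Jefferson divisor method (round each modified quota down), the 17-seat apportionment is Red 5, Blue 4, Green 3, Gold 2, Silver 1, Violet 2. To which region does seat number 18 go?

Blue

Priority for the next seat is population ÷ (current seats + 1).
Priorities: Red 2312.167, Blue 2420.400, Green 2345.250, Gold 1858.667, Silver 2375.000, Violet 2148.667.
Highest priority: Blue.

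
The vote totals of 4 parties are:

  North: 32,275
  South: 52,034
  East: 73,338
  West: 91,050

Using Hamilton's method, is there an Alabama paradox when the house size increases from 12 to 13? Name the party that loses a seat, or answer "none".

North

At 12 seats: North 2, South 2, East 4, West 4.
At 13 seats: North 1, South 3, East 4, West 5.
North drops from 2 to 1.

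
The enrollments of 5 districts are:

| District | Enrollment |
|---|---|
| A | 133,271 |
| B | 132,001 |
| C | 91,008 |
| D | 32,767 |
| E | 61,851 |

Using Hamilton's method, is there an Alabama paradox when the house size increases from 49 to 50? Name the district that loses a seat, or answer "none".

At 49 seats: A 14, B 14, C 10, D 4, E 7.
At 50 seats: A 15, B 15, C 10, D 3, E 7.
D drops from 4 to 3.

D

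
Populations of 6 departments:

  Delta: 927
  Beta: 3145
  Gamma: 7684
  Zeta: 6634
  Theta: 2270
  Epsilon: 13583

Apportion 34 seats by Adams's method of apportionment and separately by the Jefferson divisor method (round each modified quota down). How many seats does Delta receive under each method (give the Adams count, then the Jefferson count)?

1 and 0

Adams: Delta 1, Beta 3, Gamma 7, Zeta 7, Theta 3, Epsilon 13.
Jefferson: Delta 0, Beta 3, Gamma 8, Zeta 7, Theta 2, Epsilon 14.
Delta gets 1 under Adams and 0 under Jefferson.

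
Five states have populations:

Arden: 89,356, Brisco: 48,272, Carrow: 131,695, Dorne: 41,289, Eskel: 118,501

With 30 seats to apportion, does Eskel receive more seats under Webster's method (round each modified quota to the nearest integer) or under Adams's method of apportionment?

Webster

Webster: Arden 6, Brisco 3, Carrow 9, Dorne 3, Eskel 9.
Adams: Arden 6, Brisco 4, Carrow 9, Dorne 3, Eskel 8.
Eskel gets 9 under Webster and 8 under Adams.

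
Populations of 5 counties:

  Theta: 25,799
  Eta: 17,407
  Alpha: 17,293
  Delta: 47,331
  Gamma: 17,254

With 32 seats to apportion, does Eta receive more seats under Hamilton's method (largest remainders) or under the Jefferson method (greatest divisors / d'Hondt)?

Hamilton

Hamilton: Theta 7, Eta 5, Alpha 4, Delta 12, Gamma 4.
Jefferson: Theta 7, Eta 4, Alpha 4, Delta 13, Gamma 4.
Eta gets 5 under Hamilton and 4 under Jefferson.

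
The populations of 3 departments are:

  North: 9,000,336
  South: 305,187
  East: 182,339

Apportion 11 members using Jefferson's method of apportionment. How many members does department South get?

0

Standard divisor 9487862/11 ≈ 862532.909; standard quotas: North 10.435, South 0.354, East 0.211.
Rounding down gives 10, 0, 0 = 10 seats, so the divisor must be adjusted.
With modified divisor 784100: modified quotas North 11.479, South 0.389, East 0.233.
Rounding down: North 11, South 0, East 0 (total 11).
South receives 0.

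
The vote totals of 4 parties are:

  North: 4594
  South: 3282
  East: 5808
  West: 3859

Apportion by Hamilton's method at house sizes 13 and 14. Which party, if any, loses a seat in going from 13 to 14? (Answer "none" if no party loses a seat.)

At 13 seats: North 3, South 3, East 4, West 3.
At 14 seats: North 4, South 2, East 5, West 3.
South drops from 3 to 2.

South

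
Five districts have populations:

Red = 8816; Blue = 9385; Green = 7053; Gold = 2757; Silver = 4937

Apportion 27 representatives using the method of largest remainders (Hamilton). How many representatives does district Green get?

6

The standard divisor is 32948/27 ≈ 1220.296.
Standard quotas: Red 7.2245, Blue 7.6908, Green 5.7797, Gold 2.2593, Silver 4.0457.
Lower quotas: Red 7, Blue 7, Green 5, Gold 2, Silver 4 (sum 25, leaving 2 seats).
Remainders in descending order: Green 0.7797, Blue 0.6908, Gold 0.2593, Red 0.2245, Silver 0.0457.
Largest remainders: Green, Blue receive the extra seats.
Green receives 6.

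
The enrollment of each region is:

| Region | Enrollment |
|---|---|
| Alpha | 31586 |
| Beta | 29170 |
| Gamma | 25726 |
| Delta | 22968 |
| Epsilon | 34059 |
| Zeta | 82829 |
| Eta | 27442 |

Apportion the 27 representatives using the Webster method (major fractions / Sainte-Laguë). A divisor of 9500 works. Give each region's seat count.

With modified divisor 9500: modified quotas Alpha 3.325, Beta 3.071, Gamma 2.708, Delta 2.418, Epsilon 3.585, Zeta 8.719, Eta 2.889.
Rounding to the nearest integer: Alpha 3, Beta 3, Gamma 3, Delta 2, Epsilon 4, Zeta 9, Eta 3 (total 27).

Alpha: 3; Beta: 3; Gamma: 3; Delta: 2; Epsilon: 4; Zeta: 9; Eta: 3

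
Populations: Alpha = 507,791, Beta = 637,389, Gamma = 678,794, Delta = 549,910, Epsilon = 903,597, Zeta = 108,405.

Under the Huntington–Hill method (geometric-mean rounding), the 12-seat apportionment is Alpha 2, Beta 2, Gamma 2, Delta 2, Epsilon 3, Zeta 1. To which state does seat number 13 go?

Priority for the next seat is population ÷ (√(s·(s+1))).
Priorities: Alpha 207304.808, Beta 260212.970, Gamma 277116.490, Delta 224499.817, Epsilon 260845.986, Zeta 76653.911.
Highest priority: Gamma.

Gamma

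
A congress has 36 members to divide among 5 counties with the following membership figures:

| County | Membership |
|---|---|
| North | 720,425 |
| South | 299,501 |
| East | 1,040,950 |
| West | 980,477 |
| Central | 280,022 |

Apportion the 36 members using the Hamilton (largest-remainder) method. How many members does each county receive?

North=8, South=3, East=11, West=11, Central=3

Standard divisor: 3321375 ÷ 36 ≈ 92260.417.
Standard quotas: North 7.8086, South 3.2463, East 11.2827, West 10.6273, Central 3.0351.
Lower quotas: North 7, South 3, East 11, West 10, Central 3 (sum 34, leaving 2 seats).
Remainders in descending order: North 0.8086, West 0.6273, East 0.2827, South 0.2463, Central 0.0351.
Largest remainders: North, West receive the extra seats.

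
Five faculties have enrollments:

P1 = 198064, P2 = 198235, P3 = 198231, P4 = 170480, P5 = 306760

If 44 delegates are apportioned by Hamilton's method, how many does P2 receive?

Standard divisor: 1071770 ÷ 44 ≈ 24358.409.
Standard quotas: P1 8.1312, P2 8.1383, P3 8.1381, P4 6.9988, P5 12.5936.
Lower quotas: P1 8, P2 8, P3 8, P4 6, P5 12 (sum 42, leaving 2 seats).
Remainders in descending order: P4 0.9988, P5 0.5936, P2 0.1383, P3 0.1381, P1 0.1312.
The surplus seats go to P4, P5.
P2 receives 8.

8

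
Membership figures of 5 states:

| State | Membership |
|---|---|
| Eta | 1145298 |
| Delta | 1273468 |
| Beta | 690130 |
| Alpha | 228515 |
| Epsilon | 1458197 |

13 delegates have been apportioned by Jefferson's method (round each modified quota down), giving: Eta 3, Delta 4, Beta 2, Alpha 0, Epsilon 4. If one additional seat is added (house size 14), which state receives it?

Epsilon

Priority for the next seat is population ÷ (current seats + 1).
Priorities: Eta 286324.500, Delta 254693.600, Beta 230043.333, Alpha 228515.000, Epsilon 291639.400.
Highest priority: Epsilon.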